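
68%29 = 10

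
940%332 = 276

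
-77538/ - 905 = 85 + 613/905 = 85.68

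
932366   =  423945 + 508421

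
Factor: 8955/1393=45/7  =  3^2*5^1*7^( - 1)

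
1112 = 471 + 641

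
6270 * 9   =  56430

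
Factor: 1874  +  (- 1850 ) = 24= 2^3*3^1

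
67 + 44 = 111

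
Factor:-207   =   -3^2 * 23^1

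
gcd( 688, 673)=1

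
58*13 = 754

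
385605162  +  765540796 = 1151145958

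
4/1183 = 4/1183 = 0.00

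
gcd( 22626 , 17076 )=6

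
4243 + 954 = 5197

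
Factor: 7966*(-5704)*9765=  -  443702694960 = -2^4 * 3^2*5^1 * 7^2*23^1 * 31^2*569^1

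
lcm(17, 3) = 51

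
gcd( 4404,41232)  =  12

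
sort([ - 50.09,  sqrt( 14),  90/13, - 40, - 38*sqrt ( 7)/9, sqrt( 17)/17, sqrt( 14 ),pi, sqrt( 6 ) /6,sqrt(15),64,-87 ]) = [ - 87, - 50.09,-40, - 38*sqrt( 7 ) /9, sqrt( 17 ) /17, sqrt( 6)/6,pi, sqrt (14),sqrt( 14), sqrt( 15),90/13, 64]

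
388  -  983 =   -  595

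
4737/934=5+67/934 = 5.07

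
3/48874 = 3/48874 = 0.00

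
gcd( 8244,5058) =18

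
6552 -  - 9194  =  15746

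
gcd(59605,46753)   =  7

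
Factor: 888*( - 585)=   -519480 = - 2^3*3^3 *5^1*13^1*37^1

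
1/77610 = 1/77610 = 0.00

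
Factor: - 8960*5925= - 2^8*3^1*  5^3*7^1*79^1=- 53088000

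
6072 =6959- 887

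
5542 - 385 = 5157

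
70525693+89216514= 159742207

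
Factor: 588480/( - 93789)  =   - 320/51 = - 2^6*3^ ( - 1)*5^1*17^( - 1) 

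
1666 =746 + 920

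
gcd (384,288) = 96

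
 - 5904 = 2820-8724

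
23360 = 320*73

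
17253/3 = 5751 = 5751.00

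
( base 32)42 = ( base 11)109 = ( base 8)202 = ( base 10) 130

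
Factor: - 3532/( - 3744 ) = 883/936 =2^( - 3)*3^( -2)*13^( - 1 )*883^1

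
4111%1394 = 1323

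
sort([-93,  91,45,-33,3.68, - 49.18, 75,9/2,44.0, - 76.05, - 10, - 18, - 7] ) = [ - 93, - 76.05, -49.18, - 33,-18,-10, - 7,3.68, 9/2,44.0,45, 75, 91] 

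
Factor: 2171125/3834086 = 2^( - 1) * 5^3*11^1*19^( - 1 )*163^( - 1 )*619^( - 1 )*1579^1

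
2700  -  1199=1501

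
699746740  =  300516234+399230506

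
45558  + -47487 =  -1929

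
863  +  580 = 1443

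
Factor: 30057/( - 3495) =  - 5^( - 1 )*43^1 = - 43/5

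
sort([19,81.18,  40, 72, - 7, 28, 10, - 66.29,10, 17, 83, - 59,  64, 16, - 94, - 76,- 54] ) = [ - 94,-76, - 66.29, - 59, - 54, - 7,10, 10, 16,17,19, 28, 40,64, 72,81.18,83 ]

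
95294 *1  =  95294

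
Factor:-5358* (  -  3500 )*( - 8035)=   -  150680355000 = - 2^3 * 3^1*5^4*7^1 * 19^1*47^1*1607^1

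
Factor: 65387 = 7^1 * 9341^1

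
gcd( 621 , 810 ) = 27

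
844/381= 2 + 82/381= 2.22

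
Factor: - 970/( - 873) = 10/9= 2^1*3^(  -  2)*5^1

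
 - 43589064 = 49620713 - 93209777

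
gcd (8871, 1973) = 1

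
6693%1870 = 1083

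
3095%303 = 65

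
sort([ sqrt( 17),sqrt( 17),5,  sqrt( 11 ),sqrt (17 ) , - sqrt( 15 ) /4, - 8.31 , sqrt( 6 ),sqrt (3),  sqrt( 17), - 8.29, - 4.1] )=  [-8.31, - 8.29, - 4.1, - sqrt(15)/4,sqrt(3), sqrt(6), sqrt (11), sqrt (17), sqrt( 17) , sqrt(17 ),sqrt(17), 5]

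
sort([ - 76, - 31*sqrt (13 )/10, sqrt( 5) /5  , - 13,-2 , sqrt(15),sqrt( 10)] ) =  [ - 76, - 13, - 31*sqrt( 13) /10, - 2, sqrt(5) /5,sqrt(10), sqrt(15)]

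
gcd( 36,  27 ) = 9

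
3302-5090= - 1788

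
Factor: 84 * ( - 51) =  - 4284 = - 2^2*3^2*7^1*17^1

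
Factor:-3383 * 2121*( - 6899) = 49502691357 = 3^1*7^1 * 17^1 * 101^1 * 199^1*6899^1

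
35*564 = 19740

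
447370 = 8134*55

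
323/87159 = 19/5127 = 0.00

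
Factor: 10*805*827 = 2^1*5^2*7^1*23^1 * 827^1 = 6657350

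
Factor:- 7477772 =-2^2*1869443^1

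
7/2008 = 7/2008 =0.00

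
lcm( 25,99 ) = 2475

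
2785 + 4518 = 7303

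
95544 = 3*31848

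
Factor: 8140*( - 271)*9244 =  - 20391709360 = - 2^4*5^1*11^1 * 37^1*271^1 * 2311^1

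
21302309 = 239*89131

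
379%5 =4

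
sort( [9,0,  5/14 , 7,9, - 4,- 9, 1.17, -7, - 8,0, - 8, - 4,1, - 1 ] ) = [ - 9,  -  8,-8, - 7, - 4, - 4, - 1, 0,0, 5/14, 1, 1.17,7 , 9,9 ] 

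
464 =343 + 121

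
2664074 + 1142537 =3806611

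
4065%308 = 61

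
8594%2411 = 1361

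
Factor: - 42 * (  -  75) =2^1*3^2 * 5^2*7^1 =3150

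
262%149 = 113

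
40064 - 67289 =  - 27225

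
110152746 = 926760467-816607721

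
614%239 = 136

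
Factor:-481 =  - 13^1*37^1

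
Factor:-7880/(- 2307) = 2^3*3^( - 1)*5^1*197^1*769^( - 1 ) 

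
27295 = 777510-750215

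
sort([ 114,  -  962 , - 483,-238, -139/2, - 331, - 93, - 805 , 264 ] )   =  [-962,-805, - 483, - 331,-238,-93, - 139/2,  114, 264]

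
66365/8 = 66365/8 = 8295.62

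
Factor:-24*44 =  - 1056 = -  2^5 * 3^1 * 11^1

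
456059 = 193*2363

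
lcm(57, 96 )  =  1824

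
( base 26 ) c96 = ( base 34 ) 77M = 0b10000010100000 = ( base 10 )8352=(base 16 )20A0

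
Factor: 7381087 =7^1*1054441^1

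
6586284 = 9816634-3230350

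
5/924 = 5/924 =0.01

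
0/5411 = 0  =  0.00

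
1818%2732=1818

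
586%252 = 82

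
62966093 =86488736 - 23522643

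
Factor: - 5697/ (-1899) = 3 = 3^1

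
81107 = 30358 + 50749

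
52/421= 52/421 = 0.12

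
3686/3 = 3686/3 = 1228.67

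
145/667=5/23 = 0.22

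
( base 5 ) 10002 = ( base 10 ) 627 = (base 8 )1163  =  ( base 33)j0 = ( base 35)HW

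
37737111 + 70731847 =108468958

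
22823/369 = 61 + 314/369=61.85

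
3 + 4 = 7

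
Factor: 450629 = 73^1*6173^1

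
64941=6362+58579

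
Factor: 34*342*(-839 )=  - 2^2*3^2 * 17^1*19^1*839^1 =- 9755892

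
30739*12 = 368868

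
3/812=3/812 = 0.00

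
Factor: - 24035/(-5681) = 5^1*11^1*13^(-1) = 55/13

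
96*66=6336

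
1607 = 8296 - 6689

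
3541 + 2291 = 5832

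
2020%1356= 664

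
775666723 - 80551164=695115559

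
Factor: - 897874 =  - 2^1*23^1*131^1*149^1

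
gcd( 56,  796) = 4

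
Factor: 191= 191^1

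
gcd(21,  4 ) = 1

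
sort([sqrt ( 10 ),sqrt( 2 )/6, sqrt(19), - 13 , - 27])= [ - 27, - 13 , sqrt(2 ) /6,sqrt (10), sqrt( 19 )]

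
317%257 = 60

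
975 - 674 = 301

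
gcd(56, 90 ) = 2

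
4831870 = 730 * 6619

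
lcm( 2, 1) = 2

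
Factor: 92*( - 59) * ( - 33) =2^2*3^1*11^1*23^1*59^1  =  179124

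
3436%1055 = 271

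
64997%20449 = 3650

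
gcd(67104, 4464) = 144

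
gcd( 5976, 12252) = 12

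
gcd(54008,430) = 86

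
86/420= 43/210 = 0.20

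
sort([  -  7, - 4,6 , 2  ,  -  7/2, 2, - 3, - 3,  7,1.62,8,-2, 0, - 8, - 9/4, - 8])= [-8 , - 8,-7, - 4, - 7/2, - 3, - 3,-9/4,-2,0,1.62,2,2,6, 7,8]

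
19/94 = 19/94 = 0.20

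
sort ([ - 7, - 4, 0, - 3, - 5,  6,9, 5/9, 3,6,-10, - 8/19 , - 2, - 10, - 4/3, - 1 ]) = [-10, - 10,-7,  -  5, - 4, -3, - 2 , - 4/3,- 1, - 8/19,  0 , 5/9, 3, 6 , 6, 9 ] 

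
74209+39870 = 114079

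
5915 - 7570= - 1655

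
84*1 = 84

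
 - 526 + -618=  - 1144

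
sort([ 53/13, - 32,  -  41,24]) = [ - 41,-32, 53/13,24]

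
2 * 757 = 1514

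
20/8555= 4/1711  =  0.00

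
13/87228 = 13/87228 = 0.00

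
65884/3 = 65884/3 = 21961.33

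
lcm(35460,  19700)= 177300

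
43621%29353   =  14268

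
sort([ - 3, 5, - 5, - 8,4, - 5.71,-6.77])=[ - 8, - 6.77, - 5.71, - 5, - 3,  4,5] 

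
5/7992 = 5/7992 = 0.00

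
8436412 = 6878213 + 1558199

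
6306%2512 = 1282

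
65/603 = 65/603 = 0.11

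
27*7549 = 203823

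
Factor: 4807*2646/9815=12719322/9815 =2^1*3^3*5^(  -  1)*7^2*11^1*13^( - 1)*19^1*23^1*151^ (-1 ) 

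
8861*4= 35444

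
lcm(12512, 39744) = 675648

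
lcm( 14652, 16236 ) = 600732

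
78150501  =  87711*891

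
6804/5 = 1360 + 4/5 =1360.80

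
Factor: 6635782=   2^1*3317891^1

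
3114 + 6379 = 9493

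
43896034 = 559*78526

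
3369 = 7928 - 4559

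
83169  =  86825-3656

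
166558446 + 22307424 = 188865870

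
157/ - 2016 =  - 1+1859/2016 = - 0.08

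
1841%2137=1841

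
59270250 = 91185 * 650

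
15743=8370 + 7373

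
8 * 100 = 800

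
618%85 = 23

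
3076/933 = 3076/933 = 3.30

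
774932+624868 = 1399800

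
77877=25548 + 52329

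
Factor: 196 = 2^2*7^2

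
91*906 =82446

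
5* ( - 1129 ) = - 5645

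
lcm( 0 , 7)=0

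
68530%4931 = 4427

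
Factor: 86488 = 2^3  *  19^1*569^1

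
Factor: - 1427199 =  - 3^1 *281^1* 1693^1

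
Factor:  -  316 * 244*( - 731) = 2^4 * 17^1*43^1*61^1*79^1 = 56363024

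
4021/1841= 4021/1841 = 2.18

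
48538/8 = 6067 + 1/4 = 6067.25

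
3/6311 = 3/6311 = 0.00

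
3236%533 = 38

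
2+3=5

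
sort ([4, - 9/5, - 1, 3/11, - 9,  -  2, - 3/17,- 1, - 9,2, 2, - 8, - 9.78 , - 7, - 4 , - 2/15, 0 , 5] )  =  [ -9.78, - 9, - 9,-8, - 7 , - 4, - 2, - 9/5,-1, - 1, - 3/17,  -  2/15,0 , 3/11,2 , 2, 4, 5]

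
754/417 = 1 + 337/417=1.81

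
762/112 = 381/56 = 6.80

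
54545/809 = 67 + 342/809 = 67.42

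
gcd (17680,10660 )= 260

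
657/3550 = 657/3550 = 0.19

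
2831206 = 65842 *43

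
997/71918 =997/71918 =0.01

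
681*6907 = 4703667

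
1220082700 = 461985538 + 758097162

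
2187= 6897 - 4710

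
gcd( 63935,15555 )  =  5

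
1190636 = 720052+470584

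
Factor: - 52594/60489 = - 2^1*3^( - 2)*11^ (-1 ) * 13^(-1 ) * 47^(  -  1 )*26297^1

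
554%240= 74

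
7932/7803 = 1 + 43/2601 = 1.02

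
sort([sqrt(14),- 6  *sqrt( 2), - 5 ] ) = [  -  6*sqrt( 2),-5,sqrt( 14)]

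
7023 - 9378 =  - 2355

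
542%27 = 2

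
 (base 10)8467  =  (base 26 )cdh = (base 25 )ddh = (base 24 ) EGJ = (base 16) 2113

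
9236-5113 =4123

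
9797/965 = 10 + 147/965 = 10.15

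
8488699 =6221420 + 2267279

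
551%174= 29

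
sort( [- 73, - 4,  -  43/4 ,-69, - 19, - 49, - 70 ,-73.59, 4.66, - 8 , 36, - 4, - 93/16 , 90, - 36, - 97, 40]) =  [ - 97 , - 73.59,-73, - 70, - 69,-49, - 36, - 19,-43/4, - 8 ,  -  93/16, - 4, - 4,4.66,36,40 , 90 ] 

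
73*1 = 73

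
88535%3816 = 767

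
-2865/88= - 2865/88 = - 32.56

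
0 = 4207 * 0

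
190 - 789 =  - 599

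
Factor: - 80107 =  -80107^1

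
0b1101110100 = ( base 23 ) 1fa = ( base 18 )2D2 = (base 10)884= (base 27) 15k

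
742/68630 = 371/34315  =  0.01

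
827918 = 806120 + 21798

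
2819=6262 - 3443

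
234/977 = 234/977 = 0.24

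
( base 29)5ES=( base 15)1594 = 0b1001000011111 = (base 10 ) 4639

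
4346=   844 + 3502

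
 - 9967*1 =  - 9967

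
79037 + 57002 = 136039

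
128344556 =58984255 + 69360301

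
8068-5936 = 2132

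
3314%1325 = 664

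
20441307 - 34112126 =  - 13670819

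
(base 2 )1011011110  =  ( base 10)734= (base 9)1005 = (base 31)nl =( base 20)1GE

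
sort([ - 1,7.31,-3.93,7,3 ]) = [  -  3.93, - 1, 3,7,7.31 ]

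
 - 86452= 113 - 86565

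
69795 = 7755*9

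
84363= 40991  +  43372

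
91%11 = 3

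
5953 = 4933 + 1020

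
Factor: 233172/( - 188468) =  - 3^3*7^(- 1 )*17^1*53^( - 1) = - 459/371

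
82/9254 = 41/4627 = 0.01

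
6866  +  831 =7697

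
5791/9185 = 5791/9185 = 0.63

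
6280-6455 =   -  175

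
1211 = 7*173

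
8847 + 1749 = 10596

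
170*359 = 61030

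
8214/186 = 1369/31 = 44.16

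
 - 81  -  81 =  - 162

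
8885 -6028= 2857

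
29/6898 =29/6898 = 0.00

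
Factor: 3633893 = 3633893^1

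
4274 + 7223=11497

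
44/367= 44/367 =0.12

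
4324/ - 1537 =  - 3 + 287/1537=- 2.81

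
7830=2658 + 5172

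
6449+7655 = 14104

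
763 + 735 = 1498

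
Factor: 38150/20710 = 35/19 = 5^1*7^1*19^ (  -  1) 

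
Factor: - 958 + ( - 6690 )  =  - 7648 =-2^5*239^1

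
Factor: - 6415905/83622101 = - 3^1 * 5^1*223^( - 1 )*374987^( -1) * 427727^1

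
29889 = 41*729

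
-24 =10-34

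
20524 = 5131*4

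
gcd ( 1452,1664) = 4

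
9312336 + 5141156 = 14453492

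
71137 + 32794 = 103931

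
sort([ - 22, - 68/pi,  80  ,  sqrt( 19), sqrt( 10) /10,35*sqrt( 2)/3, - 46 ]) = [ - 46, - 22, - 68/pi,  sqrt(10)/10, sqrt (19 ),35 *sqrt(2 )/3, 80 ]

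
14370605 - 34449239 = - 20078634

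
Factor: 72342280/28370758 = 36171140/14185379 = 2^2 * 5^1 * 13^(-1 )*29^ ( - 1)*191^(  -  1 )*197^( - 1 ) * 1808557^1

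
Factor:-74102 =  - 2^1*7^1*67^1 * 79^1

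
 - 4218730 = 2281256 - 6499986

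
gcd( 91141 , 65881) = 1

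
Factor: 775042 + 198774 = 973816 = 2^3*121727^1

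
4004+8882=12886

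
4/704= 1/176 =0.01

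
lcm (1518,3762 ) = 86526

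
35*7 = 245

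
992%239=36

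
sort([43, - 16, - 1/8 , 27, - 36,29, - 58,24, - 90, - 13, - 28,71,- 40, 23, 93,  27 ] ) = [ - 90, - 58, - 40,  -  36, - 28, - 16, - 13 , - 1/8, 23,24,27,27 , 29,43,71,93]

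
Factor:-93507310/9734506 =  - 5^1*13^1*29^1 * 191^( - 1)*1459^1* 1499^( - 1)=- 2750215/286309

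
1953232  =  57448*34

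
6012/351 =668/39 = 17.13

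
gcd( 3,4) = 1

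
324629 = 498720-174091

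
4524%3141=1383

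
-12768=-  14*912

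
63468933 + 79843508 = 143312441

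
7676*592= 4544192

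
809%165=149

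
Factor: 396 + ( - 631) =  - 235 =- 5^1*47^1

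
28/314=14/157 = 0.09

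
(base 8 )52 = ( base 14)30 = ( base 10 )42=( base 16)2a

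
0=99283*0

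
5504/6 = 917 + 1/3 = 917.33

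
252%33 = 21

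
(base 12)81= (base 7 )166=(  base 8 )141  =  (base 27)3g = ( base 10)97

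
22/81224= 1/3692 = 0.00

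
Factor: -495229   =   - 7^1*263^1*269^1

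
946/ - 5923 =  -946/5923 =-  0.16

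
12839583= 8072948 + 4766635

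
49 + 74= 123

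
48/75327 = 16/25109 = 0.00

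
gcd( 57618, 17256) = 6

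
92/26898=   46/13449 = 0.00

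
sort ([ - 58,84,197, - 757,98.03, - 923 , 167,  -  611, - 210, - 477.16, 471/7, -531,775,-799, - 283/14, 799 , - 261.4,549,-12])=[ - 923, - 799, - 757,  -  611 , -531 ,- 477.16,  -  261.4, - 210, - 58, - 283/14, - 12 , 471/7,84, 98.03,167,  197, 549,775, 799]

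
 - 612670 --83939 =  - 528731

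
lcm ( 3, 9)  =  9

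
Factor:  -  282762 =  - 2^1*3^2 * 23^1*683^1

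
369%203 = 166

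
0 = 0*193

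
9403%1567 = 1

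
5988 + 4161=10149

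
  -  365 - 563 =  - 928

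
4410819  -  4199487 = 211332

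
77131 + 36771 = 113902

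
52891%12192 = 4123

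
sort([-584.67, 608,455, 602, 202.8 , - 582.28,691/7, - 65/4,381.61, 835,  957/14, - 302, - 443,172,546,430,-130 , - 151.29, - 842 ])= [ - 842, - 584.67, - 582.28, - 443, -302, - 151.29, - 130, - 65/4,957/14,691/7,172, 202.8,381.61,430,455, 546, 602,  608,835]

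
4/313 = 4/313=0.01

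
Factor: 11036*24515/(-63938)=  - 2^1*5^1 * 7^( - 1 )*31^1 * 89^1 *4567^( -1)*4903^1= -135273770/31969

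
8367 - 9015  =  -648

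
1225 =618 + 607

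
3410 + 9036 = 12446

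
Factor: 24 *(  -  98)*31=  - 2^4*3^1*7^2*31^1 = - 72912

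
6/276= 1/46 = 0.02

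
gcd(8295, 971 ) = 1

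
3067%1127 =813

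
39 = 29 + 10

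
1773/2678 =1773/2678 = 0.66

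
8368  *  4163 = 34835984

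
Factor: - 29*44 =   -  2^2*11^1*29^1 = - 1276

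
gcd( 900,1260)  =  180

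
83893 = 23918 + 59975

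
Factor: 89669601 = 3^2*7^1*1423327^1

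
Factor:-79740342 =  - 2^1*  3^3*11^1*134243^1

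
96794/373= 259 + 187/373 = 259.50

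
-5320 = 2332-7652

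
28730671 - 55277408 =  - 26546737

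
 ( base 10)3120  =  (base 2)110000110000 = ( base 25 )4ok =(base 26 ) 4G0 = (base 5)44440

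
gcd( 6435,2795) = 65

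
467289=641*729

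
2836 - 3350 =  - 514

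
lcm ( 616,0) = 0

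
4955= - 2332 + 7287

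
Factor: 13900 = 2^2 * 5^2*139^1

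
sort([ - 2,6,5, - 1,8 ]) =[ - 2,- 1, 5,6,8] 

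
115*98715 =11352225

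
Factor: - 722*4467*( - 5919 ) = 19089804906 = 2^1 * 3^2*19^2*1489^1 * 1973^1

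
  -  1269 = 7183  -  8452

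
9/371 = 9/371 = 0.02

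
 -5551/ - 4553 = 5551/4553 = 1.22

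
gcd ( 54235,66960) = 5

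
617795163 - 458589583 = 159205580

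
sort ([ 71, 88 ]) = [71,88]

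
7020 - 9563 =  - 2543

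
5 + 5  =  10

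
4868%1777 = 1314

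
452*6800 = 3073600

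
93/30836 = 93/30836= 0.00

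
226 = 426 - 200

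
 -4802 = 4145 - 8947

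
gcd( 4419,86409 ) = 9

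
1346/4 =673/2 = 336.50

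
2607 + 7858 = 10465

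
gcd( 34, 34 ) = 34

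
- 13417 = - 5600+-7817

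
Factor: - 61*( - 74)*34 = 2^2* 17^1*37^1 * 61^1 = 153476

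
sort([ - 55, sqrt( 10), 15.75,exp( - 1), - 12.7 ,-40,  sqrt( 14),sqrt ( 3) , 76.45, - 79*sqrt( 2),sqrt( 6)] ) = [ - 79*sqrt(2 ), - 55,-40, - 12.7, exp( - 1 ),sqrt( 3),  sqrt( 6 ), sqrt( 10),sqrt( 14 ) , 15.75,76.45]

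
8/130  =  4/65 = 0.06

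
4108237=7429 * 553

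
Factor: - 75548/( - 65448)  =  2^(-1)* 3^( - 4)*11^1*17^1 = 187/162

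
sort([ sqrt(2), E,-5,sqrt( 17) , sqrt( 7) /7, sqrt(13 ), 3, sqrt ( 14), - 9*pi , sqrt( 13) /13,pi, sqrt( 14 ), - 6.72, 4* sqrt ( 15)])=[ - 9 * pi, - 6.72, - 5,sqrt(13)/13, sqrt( 7) /7,sqrt( 2),E,3,pi, sqrt (13),sqrt ( 14),  sqrt( 14) , sqrt( 17), 4*sqrt(15)]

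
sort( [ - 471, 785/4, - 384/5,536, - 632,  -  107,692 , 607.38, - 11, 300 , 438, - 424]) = [-632, - 471, - 424, -107, - 384/5,-11, 785/4 , 300,438,536,607.38, 692 ]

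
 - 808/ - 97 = 8+32/97 =8.33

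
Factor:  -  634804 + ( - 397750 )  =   - 2^1*516277^1  =  - 1032554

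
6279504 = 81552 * 77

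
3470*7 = 24290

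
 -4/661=  -  4/661 = - 0.01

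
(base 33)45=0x89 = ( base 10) 137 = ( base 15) 92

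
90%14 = 6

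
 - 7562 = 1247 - 8809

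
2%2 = 0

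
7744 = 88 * 88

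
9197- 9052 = 145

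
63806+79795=143601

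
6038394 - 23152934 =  - 17114540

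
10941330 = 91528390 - 80587060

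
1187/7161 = 1187/7161= 0.17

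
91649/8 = 91649/8 = 11456.12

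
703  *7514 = 5282342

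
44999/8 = 44999/8= 5624.88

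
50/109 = 50/109 = 0.46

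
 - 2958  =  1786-4744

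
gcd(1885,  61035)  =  65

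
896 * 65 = 58240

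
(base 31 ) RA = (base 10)847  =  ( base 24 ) 1b7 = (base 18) 2b1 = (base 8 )1517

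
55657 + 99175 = 154832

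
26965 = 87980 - 61015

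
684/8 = 171/2 = 85.50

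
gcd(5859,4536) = 189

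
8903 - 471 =8432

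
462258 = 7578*61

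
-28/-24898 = 14/12449 = 0.00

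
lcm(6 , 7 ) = 42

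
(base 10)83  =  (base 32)2j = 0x53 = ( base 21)3k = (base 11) 76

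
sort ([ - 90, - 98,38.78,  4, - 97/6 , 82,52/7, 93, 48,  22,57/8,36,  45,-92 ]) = [ - 98 ,-92, - 90,- 97/6,4,  57/8, 52/7, 22, 36, 38.78,45, 48,82, 93] 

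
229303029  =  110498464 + 118804565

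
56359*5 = 281795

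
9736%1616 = 40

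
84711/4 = 84711/4= 21177.75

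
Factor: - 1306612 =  - 2^2  *227^1*1439^1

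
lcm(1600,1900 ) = 30400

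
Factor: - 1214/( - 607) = 2 = 2^1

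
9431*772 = 7280732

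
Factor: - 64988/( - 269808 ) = 211/876 = 2^( - 2)*3^( - 1)*73^(  -  1)*211^1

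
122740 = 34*3610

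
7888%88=56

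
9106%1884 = 1570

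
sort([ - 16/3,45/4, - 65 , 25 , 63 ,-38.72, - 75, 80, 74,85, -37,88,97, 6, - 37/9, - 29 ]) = [ - 75, - 65, - 38.72 , - 37, - 29, - 16/3, - 37/9, 6,45/4,25,63 , 74, 80, 85,88,97]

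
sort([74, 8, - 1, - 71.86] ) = [-71.86,-1,  8, 74]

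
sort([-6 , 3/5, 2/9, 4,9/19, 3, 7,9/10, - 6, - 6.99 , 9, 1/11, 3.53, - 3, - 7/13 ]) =[ - 6.99, - 6, - 6 ,-3, - 7/13,1/11,2/9, 9/19, 3/5, 9/10,3, 3.53, 4, 7, 9] 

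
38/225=38/225 = 0.17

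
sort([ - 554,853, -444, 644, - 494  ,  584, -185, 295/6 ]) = [ - 554, - 494, - 444, - 185,295/6,584,644, 853]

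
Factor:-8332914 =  - 2^1*3^1*1388819^1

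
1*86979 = 86979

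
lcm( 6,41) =246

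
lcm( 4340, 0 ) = 0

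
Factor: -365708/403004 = - 353/389 = - 353^1*389^ ( - 1) 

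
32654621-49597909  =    -  16943288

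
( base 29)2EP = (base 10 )2113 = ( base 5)31423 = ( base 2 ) 100001000001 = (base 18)697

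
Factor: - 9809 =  - 17^1*577^1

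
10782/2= 5391 = 5391.00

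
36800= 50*736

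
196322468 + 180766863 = 377089331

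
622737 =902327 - 279590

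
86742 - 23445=63297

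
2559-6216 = -3657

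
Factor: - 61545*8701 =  - 535503045 = - 3^1 * 5^1*7^1 * 11^2*113^1*373^1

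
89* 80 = 7120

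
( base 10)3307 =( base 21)7aa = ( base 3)11112111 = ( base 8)6353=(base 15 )EA7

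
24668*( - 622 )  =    -  15343496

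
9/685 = 9/685 = 0.01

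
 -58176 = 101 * ( - 576)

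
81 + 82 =163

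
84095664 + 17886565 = 101982229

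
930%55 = 50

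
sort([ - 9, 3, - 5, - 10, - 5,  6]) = [-10 , - 9, - 5, - 5,3,6 ]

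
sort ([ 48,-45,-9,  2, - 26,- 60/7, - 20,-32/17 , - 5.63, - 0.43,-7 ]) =[ -45 , - 26, - 20, - 9, - 60/7 ,-7,-5.63,- 32/17 ,-0.43, 2, 48]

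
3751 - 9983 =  - 6232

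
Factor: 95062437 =3^3*311^1*11321^1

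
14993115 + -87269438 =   -  72276323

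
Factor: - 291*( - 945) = 274995 = 3^4*5^1*7^1*97^1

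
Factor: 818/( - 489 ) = -2^1 * 3^(-1)*163^( - 1)*409^1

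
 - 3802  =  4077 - 7879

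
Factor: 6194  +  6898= 2^2*3^1 * 1091^1=13092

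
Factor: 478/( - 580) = - 239/290 = - 2^(  -  1 )*5^( - 1)*29^( - 1 ) * 239^1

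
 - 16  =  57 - 73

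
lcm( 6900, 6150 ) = 282900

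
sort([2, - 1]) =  [ - 1, 2] 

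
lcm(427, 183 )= 1281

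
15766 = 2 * 7883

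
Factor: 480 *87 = 41760 = 2^5*3^2*5^1*29^1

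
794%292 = 210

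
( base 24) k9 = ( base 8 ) 751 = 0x1e9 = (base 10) 489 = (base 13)2B8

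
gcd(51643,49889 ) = 1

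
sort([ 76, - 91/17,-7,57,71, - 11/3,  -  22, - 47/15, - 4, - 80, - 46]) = [ - 80, - 46, - 22, -7, - 91/17,-4 , - 11/3, - 47/15,57, 71,76]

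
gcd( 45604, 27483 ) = 1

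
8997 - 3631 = 5366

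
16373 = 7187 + 9186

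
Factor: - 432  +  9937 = 9505 = 5^1 * 1901^1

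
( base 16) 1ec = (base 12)350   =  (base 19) 16H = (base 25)jh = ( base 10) 492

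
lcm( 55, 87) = 4785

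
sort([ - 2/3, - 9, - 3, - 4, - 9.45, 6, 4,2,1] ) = [ - 9.45,-9,  -  4,-3,- 2/3, 1, 2,4,6 ] 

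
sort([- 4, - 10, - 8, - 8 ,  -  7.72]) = [ - 10, - 8,- 8,  -  7.72,-4]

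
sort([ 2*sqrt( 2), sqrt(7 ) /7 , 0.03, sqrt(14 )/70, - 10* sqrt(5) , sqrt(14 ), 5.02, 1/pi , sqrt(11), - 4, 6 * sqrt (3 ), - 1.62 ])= [ - 10*sqrt ( 5), - 4, - 1.62, 0.03,sqrt(14 ) /70 , 1/pi,sqrt ( 7)/7,  2  *sqrt (2), sqrt(11),sqrt (14) , 5.02, 6*sqrt(3)]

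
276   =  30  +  246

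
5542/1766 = 2771/883 =3.14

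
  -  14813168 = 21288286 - 36101454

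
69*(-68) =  - 4692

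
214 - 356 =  - 142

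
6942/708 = 9 + 95/118 = 9.81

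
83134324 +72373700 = 155508024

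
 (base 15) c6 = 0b10111010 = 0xba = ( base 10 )186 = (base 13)114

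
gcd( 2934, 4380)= 6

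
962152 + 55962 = 1018114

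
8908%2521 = 1345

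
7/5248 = 7/5248 = 0.00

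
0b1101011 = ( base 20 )57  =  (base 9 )128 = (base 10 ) 107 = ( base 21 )52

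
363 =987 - 624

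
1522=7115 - 5593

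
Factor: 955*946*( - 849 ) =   -  2^1*3^1*5^1 * 11^1*43^1*191^1*283^1= - 767012070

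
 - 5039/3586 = -2 + 2133/3586 = - 1.41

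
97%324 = 97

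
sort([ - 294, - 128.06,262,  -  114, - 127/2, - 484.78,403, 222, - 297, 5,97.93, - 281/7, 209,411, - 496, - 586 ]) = [ -586, - 496, - 484.78, - 297, - 294, - 128.06,-114 , - 127/2, - 281/7, 5, 97.93, 209,222,262, 403, 411 ] 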